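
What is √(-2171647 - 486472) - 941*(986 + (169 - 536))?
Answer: -582479 + I*√2658119 ≈ -5.8248e+5 + 1630.4*I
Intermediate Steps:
√(-2171647 - 486472) - 941*(986 + (169 - 536)) = √(-2658119) - 941*(986 - 367) = I*√2658119 - 941*619 = I*√2658119 - 1*582479 = I*√2658119 - 582479 = -582479 + I*√2658119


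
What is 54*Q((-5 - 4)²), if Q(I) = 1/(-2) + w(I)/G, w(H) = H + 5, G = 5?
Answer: 4509/5 ≈ 901.80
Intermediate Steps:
w(H) = 5 + H
Q(I) = ½ + I/5 (Q(I) = 1/(-2) + (5 + I)/5 = 1*(-½) + (5 + I)*(⅕) = -½ + (1 + I/5) = ½ + I/5)
54*Q((-5 - 4)²) = 54*(½ + (-5 - 4)²/5) = 54*(½ + (⅕)*(-9)²) = 54*(½ + (⅕)*81) = 54*(½ + 81/5) = 54*(167/10) = 4509/5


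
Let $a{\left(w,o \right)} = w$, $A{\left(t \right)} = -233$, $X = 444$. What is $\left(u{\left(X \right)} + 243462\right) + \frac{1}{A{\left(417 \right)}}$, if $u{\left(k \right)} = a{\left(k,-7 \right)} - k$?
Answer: $\frac{56726645}{233} \approx 2.4346 \cdot 10^{5}$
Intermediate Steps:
$u{\left(k \right)} = 0$ ($u{\left(k \right)} = k - k = 0$)
$\left(u{\left(X \right)} + 243462\right) + \frac{1}{A{\left(417 \right)}} = \left(0 + 243462\right) + \frac{1}{-233} = 243462 - \frac{1}{233} = \frac{56726645}{233}$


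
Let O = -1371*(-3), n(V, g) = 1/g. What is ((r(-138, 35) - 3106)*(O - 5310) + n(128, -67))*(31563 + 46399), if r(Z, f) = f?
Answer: 19201348921136/67 ≈ 2.8659e+11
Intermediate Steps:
O = 4113
((r(-138, 35) - 3106)*(O - 5310) + n(128, -67))*(31563 + 46399) = ((35 - 3106)*(4113 - 5310) + 1/(-67))*(31563 + 46399) = (-3071*(-1197) - 1/67)*77962 = (3675987 - 1/67)*77962 = (246291128/67)*77962 = 19201348921136/67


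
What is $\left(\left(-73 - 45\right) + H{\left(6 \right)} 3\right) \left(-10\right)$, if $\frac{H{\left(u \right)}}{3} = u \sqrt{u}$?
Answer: $1180 - 540 \sqrt{6} \approx -142.72$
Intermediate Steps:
$H{\left(u \right)} = 3 u^{\frac{3}{2}}$ ($H{\left(u \right)} = 3 u \sqrt{u} = 3 u^{\frac{3}{2}}$)
$\left(\left(-73 - 45\right) + H{\left(6 \right)} 3\right) \left(-10\right) = \left(\left(-73 - 45\right) + 3 \cdot 6^{\frac{3}{2}} \cdot 3\right) \left(-10\right) = \left(-118 + 3 \cdot 6 \sqrt{6} \cdot 3\right) \left(-10\right) = \left(-118 + 18 \sqrt{6} \cdot 3\right) \left(-10\right) = \left(-118 + 54 \sqrt{6}\right) \left(-10\right) = 1180 - 540 \sqrt{6}$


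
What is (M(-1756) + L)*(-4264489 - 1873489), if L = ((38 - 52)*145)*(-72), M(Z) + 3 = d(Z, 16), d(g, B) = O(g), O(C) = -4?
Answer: -897083898634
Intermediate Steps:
d(g, B) = -4
M(Z) = -7 (M(Z) = -3 - 4 = -7)
L = 146160 (L = -14*145*(-72) = -2030*(-72) = 146160)
(M(-1756) + L)*(-4264489 - 1873489) = (-7 + 146160)*(-4264489 - 1873489) = 146153*(-6137978) = -897083898634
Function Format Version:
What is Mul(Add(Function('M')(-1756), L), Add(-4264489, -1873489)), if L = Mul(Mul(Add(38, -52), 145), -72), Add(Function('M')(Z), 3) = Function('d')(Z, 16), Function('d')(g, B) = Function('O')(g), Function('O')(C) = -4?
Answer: -897083898634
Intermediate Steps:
Function('d')(g, B) = -4
Function('M')(Z) = -7 (Function('M')(Z) = Add(-3, -4) = -7)
L = 146160 (L = Mul(Mul(-14, 145), -72) = Mul(-2030, -72) = 146160)
Mul(Add(Function('M')(-1756), L), Add(-4264489, -1873489)) = Mul(Add(-7, 146160), Add(-4264489, -1873489)) = Mul(146153, -6137978) = -897083898634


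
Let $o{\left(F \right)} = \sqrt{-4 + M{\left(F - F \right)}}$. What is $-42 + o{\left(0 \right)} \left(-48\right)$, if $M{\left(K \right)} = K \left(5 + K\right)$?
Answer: $-42 - 96 i \approx -42.0 - 96.0 i$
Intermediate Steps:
$o{\left(F \right)} = 2 i$ ($o{\left(F \right)} = \sqrt{-4 + \left(F - F\right) \left(5 + \left(F - F\right)\right)} = \sqrt{-4 + 0 \left(5 + 0\right)} = \sqrt{-4 + 0 \cdot 5} = \sqrt{-4 + 0} = \sqrt{-4} = 2 i$)
$-42 + o{\left(0 \right)} \left(-48\right) = -42 + 2 i \left(-48\right) = -42 - 96 i$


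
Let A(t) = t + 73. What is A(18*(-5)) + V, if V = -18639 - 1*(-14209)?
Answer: -4447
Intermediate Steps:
A(t) = 73 + t
V = -4430 (V = -18639 + 14209 = -4430)
A(18*(-5)) + V = (73 + 18*(-5)) - 4430 = (73 - 90) - 4430 = -17 - 4430 = -4447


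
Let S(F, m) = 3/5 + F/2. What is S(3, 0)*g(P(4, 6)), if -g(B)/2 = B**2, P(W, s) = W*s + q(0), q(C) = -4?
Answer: -1680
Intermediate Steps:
S(F, m) = 3/5 + F/2 (S(F, m) = 3*(1/5) + F*(1/2) = 3/5 + F/2)
P(W, s) = -4 + W*s (P(W, s) = W*s - 4 = -4 + W*s)
g(B) = -2*B**2
S(3, 0)*g(P(4, 6)) = (3/5 + (1/2)*3)*(-2*(-4 + 4*6)**2) = (3/5 + 3/2)*(-2*(-4 + 24)**2) = 21*(-2*20**2)/10 = 21*(-2*400)/10 = (21/10)*(-800) = -1680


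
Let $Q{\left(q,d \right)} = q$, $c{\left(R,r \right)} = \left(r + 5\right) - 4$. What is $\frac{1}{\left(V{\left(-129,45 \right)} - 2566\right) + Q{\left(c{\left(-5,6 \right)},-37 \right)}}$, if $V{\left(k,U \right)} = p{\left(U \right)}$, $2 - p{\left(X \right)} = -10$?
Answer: $- \frac{1}{2547} \approx -0.00039262$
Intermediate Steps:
$p{\left(X \right)} = 12$ ($p{\left(X \right)} = 2 - -10 = 2 + 10 = 12$)
$V{\left(k,U \right)} = 12$
$c{\left(R,r \right)} = 1 + r$ ($c{\left(R,r \right)} = \left(5 + r\right) - 4 = 1 + r$)
$\frac{1}{\left(V{\left(-129,45 \right)} - 2566\right) + Q{\left(c{\left(-5,6 \right)},-37 \right)}} = \frac{1}{\left(12 - 2566\right) + \left(1 + 6\right)} = \frac{1}{\left(12 - 2566\right) + 7} = \frac{1}{-2554 + 7} = \frac{1}{-2547} = - \frac{1}{2547}$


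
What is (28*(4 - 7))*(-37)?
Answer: 3108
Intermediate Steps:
(28*(4 - 7))*(-37) = (28*(-3))*(-37) = -84*(-37) = 3108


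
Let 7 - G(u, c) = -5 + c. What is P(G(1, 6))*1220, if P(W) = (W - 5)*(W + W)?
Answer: 14640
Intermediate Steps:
G(u, c) = 12 - c (G(u, c) = 7 - (-5 + c) = 7 + (5 - c) = 12 - c)
P(W) = 2*W*(-5 + W) (P(W) = (-5 + W)*(2*W) = 2*W*(-5 + W))
P(G(1, 6))*1220 = (2*(12 - 1*6)*(-5 + (12 - 1*6)))*1220 = (2*(12 - 6)*(-5 + (12 - 6)))*1220 = (2*6*(-5 + 6))*1220 = (2*6*1)*1220 = 12*1220 = 14640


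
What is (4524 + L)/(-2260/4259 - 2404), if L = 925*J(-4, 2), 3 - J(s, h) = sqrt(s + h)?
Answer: -10362147/3413632 + 3939575*I*sqrt(2)/10240896 ≈ -3.0355 + 0.54403*I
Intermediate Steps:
J(s, h) = 3 - sqrt(h + s) (J(s, h) = 3 - sqrt(s + h) = 3 - sqrt(h + s))
L = 2775 - 925*I*sqrt(2) (L = 925*(3 - sqrt(2 - 4)) = 925*(3 - sqrt(-2)) = 925*(3 - I*sqrt(2)) = 2775 - 925*I*sqrt(2) ≈ 2775.0 - 1308.1*I)
(4524 + L)/(-2260/4259 - 2404) = (4524 + (2775 - 925*I*sqrt(2)))/(-2260/4259 - 2404) = (7299 - 925*I*sqrt(2))/(-2260*1/4259 - 2404) = (7299 - 925*I*sqrt(2))/(-2260/4259 - 2404) = (7299 - 925*I*sqrt(2))/(-10240896/4259) = (7299 - 925*I*sqrt(2))*(-4259/10240896) = -10362147/3413632 + 3939575*I*sqrt(2)/10240896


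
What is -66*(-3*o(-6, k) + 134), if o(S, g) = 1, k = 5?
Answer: -8646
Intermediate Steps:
-66*(-3*o(-6, k) + 134) = -66*(-3*1 + 134) = -66*(-3 + 134) = -66*131 = -8646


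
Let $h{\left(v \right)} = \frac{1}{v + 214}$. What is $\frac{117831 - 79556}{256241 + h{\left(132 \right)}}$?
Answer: $\frac{13243150}{88659387} \approx 0.14937$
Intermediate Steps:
$h{\left(v \right)} = \frac{1}{214 + v}$
$\frac{117831 - 79556}{256241 + h{\left(132 \right)}} = \frac{117831 - 79556}{256241 + \frac{1}{214 + 132}} = \frac{38275}{256241 + \frac{1}{346}} = \frac{38275}{\frac{88659387}{346}} = 38275 \cdot \frac{346}{88659387} = \frac{13243150}{88659387}$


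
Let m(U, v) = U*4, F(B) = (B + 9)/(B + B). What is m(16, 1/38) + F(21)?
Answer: 453/7 ≈ 64.714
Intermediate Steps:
F(B) = (9 + B)/(2*B) (F(B) = (9 + B)/((2*B)) = (9 + B)*(1/(2*B)) = (9 + B)/(2*B))
m(U, v) = 4*U
m(16, 1/38) + F(21) = 4*16 + (½)*(9 + 21)/21 = 64 + (½)*(1/21)*30 = 64 + 5/7 = 453/7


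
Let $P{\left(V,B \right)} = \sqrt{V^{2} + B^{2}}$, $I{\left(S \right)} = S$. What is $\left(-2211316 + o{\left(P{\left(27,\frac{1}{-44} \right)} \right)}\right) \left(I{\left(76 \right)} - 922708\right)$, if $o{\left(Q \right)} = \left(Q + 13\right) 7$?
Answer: $2040146944200 - \frac{1614606 \sqrt{1411345}}{11} \approx 2.04 \cdot 10^{12}$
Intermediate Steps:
$P{\left(V,B \right)} = \sqrt{B^{2} + V^{2}}$
$o{\left(Q \right)} = 91 + 7 Q$ ($o{\left(Q \right)} = \left(13 + Q\right) 7 = 91 + 7 Q$)
$\left(-2211316 + o{\left(P{\left(27,\frac{1}{-44} \right)} \right)}\right) \left(I{\left(76 \right)} - 922708\right) = \left(-2211316 + \left(91 + 7 \sqrt{\left(\frac{1}{-44}\right)^{2} + 27^{2}}\right)\right) \left(76 - 922708\right) = \left(-2211316 + \left(91 + 7 \sqrt{\left(- \frac{1}{44}\right)^{2} + 729}\right)\right) \left(-922632\right) = \left(-2211316 + \left(91 + 7 \sqrt{\frac{1}{1936} + 729}\right)\right) \left(-922632\right) = \left(-2211316 + \left(91 + 7 \sqrt{\frac{1411345}{1936}}\right)\right) \left(-922632\right) = \left(-2211316 + \left(91 + 7 \frac{\sqrt{1411345}}{44}\right)\right) \left(-922632\right) = \left(-2211316 + \left(91 + \frac{7 \sqrt{1411345}}{44}\right)\right) \left(-922632\right) = \left(-2211225 + \frac{7 \sqrt{1411345}}{44}\right) \left(-922632\right) = 2040146944200 - \frac{1614606 \sqrt{1411345}}{11}$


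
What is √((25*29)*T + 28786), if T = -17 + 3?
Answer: 2*√4659 ≈ 136.51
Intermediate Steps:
T = -14
√((25*29)*T + 28786) = √((25*29)*(-14) + 28786) = √(725*(-14) + 28786) = √(-10150 + 28786) = √18636 = 2*√4659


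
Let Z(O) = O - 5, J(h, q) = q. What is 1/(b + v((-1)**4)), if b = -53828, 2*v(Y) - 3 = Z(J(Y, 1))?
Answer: -2/107657 ≈ -1.8578e-5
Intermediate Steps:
Z(O) = -5 + O
v(Y) = -1/2 (v(Y) = 3/2 + (-5 + 1)/2 = 3/2 + (1/2)*(-4) = 3/2 - 2 = -1/2)
1/(b + v((-1)**4)) = 1/(-53828 - 1/2) = 1/(-107657/2) = -2/107657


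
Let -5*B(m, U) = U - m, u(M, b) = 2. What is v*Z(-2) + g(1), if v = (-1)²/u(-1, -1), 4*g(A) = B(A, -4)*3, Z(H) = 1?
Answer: 5/4 ≈ 1.2500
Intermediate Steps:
B(m, U) = -U/5 + m/5 (B(m, U) = -(U - m)/5 = -U/5 + m/5)
g(A) = ⅗ + 3*A/20 (g(A) = ((-⅕*(-4) + A/5)*3)/4 = ((⅘ + A/5)*3)/4 = (12/5 + 3*A/5)/4 = ⅗ + 3*A/20)
v = ½ (v = (-1)²/2 = 1*(½) = ½ ≈ 0.50000)
v*Z(-2) + g(1) = (½)*1 + (⅗ + (3/20)*1) = ½ + (⅗ + 3/20) = ½ + ¾ = 5/4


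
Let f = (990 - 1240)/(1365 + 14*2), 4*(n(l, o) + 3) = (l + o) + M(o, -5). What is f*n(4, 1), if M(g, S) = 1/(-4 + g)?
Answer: 1375/4179 ≈ 0.32903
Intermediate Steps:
n(l, o) = -3 + l/4 + o/4 + 1/(4*(-4 + o)) (n(l, o) = -3 + ((l + o) + 1/(-4 + o))/4 = -3 + (l + o + 1/(-4 + o))/4 = -3 + (l/4 + o/4 + 1/(4*(-4 + o))) = -3 + l/4 + o/4 + 1/(4*(-4 + o)))
f = -250/1393 (f = -250/(1365 + 28) = -250/1393 ≈ -0.17947)
f*n(4, 1) = -125*(1 + (-4 + 1)*(-12 + 4 + 1))/(2786*(-4 + 1)) = -125*(1 - 3*(-7))/(2786*(-3)) = -125*(-1)*(1 + 21)/(2786*3) = -125*(-1)*22/(2786*3) = -250/1393*(-11/6) = 1375/4179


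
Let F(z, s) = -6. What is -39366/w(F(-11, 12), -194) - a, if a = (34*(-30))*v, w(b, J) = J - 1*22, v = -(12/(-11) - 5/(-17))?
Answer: 43779/44 ≈ 994.98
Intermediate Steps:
v = 149/187 (v = -(12*(-1/11) - 5*(-1/17)) = -(-12/11 + 5/17) = -1*(-149/187) = 149/187 ≈ 0.79679)
w(b, J) = -22 + J (w(b, J) = J - 22 = -22 + J)
a = -8940/11 (a = (34*(-30))*(149/187) = -1020*149/187 = -8940/11 ≈ -812.73)
-39366/w(F(-11, 12), -194) - a = -39366/(-22 - 194) - 1*(-8940/11) = -39366/(-216) + 8940/11 = -39366*(-1/216) + 8940/11 = 729/4 + 8940/11 = 43779/44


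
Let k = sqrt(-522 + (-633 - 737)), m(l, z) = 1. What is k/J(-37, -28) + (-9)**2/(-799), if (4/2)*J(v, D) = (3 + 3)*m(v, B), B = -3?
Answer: -81/799 + 2*I*sqrt(473)/3 ≈ -0.10138 + 14.499*I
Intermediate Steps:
k = 2*I*sqrt(473) (k = sqrt(-522 - 1370) = sqrt(-1892) = 2*I*sqrt(473) ≈ 43.497*I)
J(v, D) = 3 (J(v, D) = ((3 + 3)*1)/2 = (6*1)/2 = (1/2)*6 = 3)
k/J(-37, -28) + (-9)**2/(-799) = (2*I*sqrt(473))/3 + (-9)**2/(-799) = (2*I*sqrt(473))*(1/3) + 81*(-1/799) = 2*I*sqrt(473)/3 - 81/799 = -81/799 + 2*I*sqrt(473)/3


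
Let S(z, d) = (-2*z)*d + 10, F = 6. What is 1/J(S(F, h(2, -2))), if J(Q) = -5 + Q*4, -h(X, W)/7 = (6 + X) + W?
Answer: 1/2051 ≈ 0.00048757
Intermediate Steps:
h(X, W) = -42 - 7*W - 7*X (h(X, W) = -7*((6 + X) + W) = -7*(6 + W + X) = -42 - 7*W - 7*X)
S(z, d) = 10 - 2*d*z (S(z, d) = -2*d*z + 10 = 10 - 2*d*z)
J(Q) = -5 + 4*Q
1/J(S(F, h(2, -2))) = 1/(-5 + 4*(10 - 2*(-42 - 7*(-2) - 7*2)*6)) = 1/(-5 + 4*(10 - 2*(-42 + 14 - 14)*6)) = 1/(-5 + 4*(10 - 2*(-42)*6)) = 1/(-5 + 4*(10 + 504)) = 1/(-5 + 4*514) = 1/(-5 + 2056) = 1/2051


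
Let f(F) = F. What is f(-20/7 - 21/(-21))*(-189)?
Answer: 351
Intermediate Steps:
f(-20/7 - 21/(-21))*(-189) = (-20/7 - 21/(-21))*(-189) = (-20*⅐ - 21*(-1/21))*(-189) = (-20/7 + 1)*(-189) = -13/7*(-189) = 351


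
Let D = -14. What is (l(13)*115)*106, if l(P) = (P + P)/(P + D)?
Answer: -316940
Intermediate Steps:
l(P) = 2*P/(-14 + P) (l(P) = (P + P)/(P - 14) = (2*P)/(-14 + P) = 2*P/(-14 + P))
(l(13)*115)*106 = ((2*13/(-14 + 13))*115)*106 = ((2*13/(-1))*115)*106 = ((2*13*(-1))*115)*106 = -26*115*106 = -2990*106 = -316940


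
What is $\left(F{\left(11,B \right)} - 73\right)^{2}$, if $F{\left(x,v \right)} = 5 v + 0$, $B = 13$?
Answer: $64$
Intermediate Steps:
$F{\left(x,v \right)} = 5 v$
$\left(F{\left(11,B \right)} - 73\right)^{2} = \left(5 \cdot 13 - 73\right)^{2} = \left(65 - 73\right)^{2} = \left(-8\right)^{2} = 64$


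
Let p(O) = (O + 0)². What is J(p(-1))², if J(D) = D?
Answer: 1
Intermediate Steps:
p(O) = O²
J(p(-1))² = ((-1)²)² = 1² = 1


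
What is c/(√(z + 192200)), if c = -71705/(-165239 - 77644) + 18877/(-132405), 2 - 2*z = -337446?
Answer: 818199689*√90231/967243945568355 ≈ 0.00025410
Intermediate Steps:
z = 168724 (z = 1 - ½*(-337446) = 1 + 168723 = 168724)
c = 1636399378/10719641205 (c = -71705/(-242883) + 18877*(-1/132405) = -71705*(-1/242883) - 18877/132405 = 71705/242883 - 18877/132405 = 1636399378/10719641205 ≈ 0.15265)
c/(√(z + 192200)) = 1636399378/(10719641205*(√(168724 + 192200))) = 1636399378/(10719641205*(√360924)) = 1636399378/(10719641205*((2*√90231))) = 1636399378*(√90231/180462)/10719641205 = 818199689*√90231/967243945568355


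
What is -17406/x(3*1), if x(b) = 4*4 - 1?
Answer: -5802/5 ≈ -1160.4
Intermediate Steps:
x(b) = 15 (x(b) = 16 - 1 = 15)
-17406/x(3*1) = -17406/15 = -17406*1/15 = -5802/5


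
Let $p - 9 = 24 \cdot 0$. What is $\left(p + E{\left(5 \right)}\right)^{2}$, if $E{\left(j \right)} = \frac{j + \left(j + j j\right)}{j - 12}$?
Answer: $16$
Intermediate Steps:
$p = 9$ ($p = 9 + 24 \cdot 0 = 9 + 0 = 9$)
$E{\left(j \right)} = \frac{j^{2} + 2 j}{-12 + j}$ ($E{\left(j \right)} = \frac{j + \left(j + j^{2}\right)}{-12 + j} = \frac{j^{2} + 2 j}{-12 + j}$)
$\left(p + E{\left(5 \right)}\right)^{2} = \left(9 + \frac{5 \left(2 + 5\right)}{-12 + 5}\right)^{2} = \left(9 + 5 \frac{1}{-7} \cdot 7\right)^{2} = \left(9 + 5 \left(- \frac{1}{7}\right) 7\right)^{2} = \left(9 - 5\right)^{2} = 4^{2} = 16$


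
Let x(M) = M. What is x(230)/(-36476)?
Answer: -115/18238 ≈ -0.0063055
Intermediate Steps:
x(230)/(-36476) = 230/(-36476) = 230*(-1/36476) = -115/18238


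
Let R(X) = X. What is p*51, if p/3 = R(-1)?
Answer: -153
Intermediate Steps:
p = -3 (p = 3*(-1) = -3)
p*51 = -3*51 = -153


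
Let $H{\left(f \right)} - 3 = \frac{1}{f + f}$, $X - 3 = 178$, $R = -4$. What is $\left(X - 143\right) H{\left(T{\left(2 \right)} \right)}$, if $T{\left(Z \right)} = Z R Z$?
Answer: $\frac{1805}{16} \approx 112.81$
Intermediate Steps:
$T{\left(Z \right)} = - 4 Z^{2}$ ($T{\left(Z \right)} = Z \left(-4\right) Z = - 4 Z Z = - 4 Z^{2}$)
$X = 181$ ($X = 3 + 178 = 181$)
$H{\left(f \right)} = 3 + \frac{1}{2 f}$ ($H{\left(f \right)} = 3 + \frac{1}{f + f} = 3 + \frac{1}{2 f}$)
$\left(X - 143\right) H{\left(T{\left(2 \right)} \right)} = \left(181 - 143\right) \left(3 + \frac{1}{2 \left(- 4 \cdot 2^{2}\right)}\right) = 38 \left(3 + \frac{1}{2 \left(\left(-4\right) 4\right)}\right) = 38 \left(3 + \frac{1}{2 \left(-16\right)}\right) = 38 \left(3 + \frac{1}{2} \left(- \frac{1}{16}\right)\right) = 38 \left(3 - \frac{1}{32}\right) = 38 \cdot \frac{95}{32} = \frac{1805}{16}$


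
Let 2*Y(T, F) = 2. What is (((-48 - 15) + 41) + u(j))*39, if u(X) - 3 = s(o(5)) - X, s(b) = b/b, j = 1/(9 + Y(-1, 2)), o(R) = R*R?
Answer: -7059/10 ≈ -705.90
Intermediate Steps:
Y(T, F) = 1 (Y(T, F) = (½)*2 = 1)
o(R) = R²
j = ⅒ (j = 1/(9 + 1) = 1/10 = ⅒ ≈ 0.10000)
s(b) = 1
u(X) = 4 - X (u(X) = 3 + (1 - X) = 4 - X)
(((-48 - 15) + 41) + u(j))*39 = (((-48 - 15) + 41) + (4 - 1*⅒))*39 = ((-63 + 41) + (4 - ⅒))*39 = (-22 + 39/10)*39 = -181/10*39 = -7059/10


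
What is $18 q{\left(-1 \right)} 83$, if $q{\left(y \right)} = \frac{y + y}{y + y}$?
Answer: $1494$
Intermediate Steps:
$q{\left(y \right)} = 1$ ($q{\left(y \right)} = \frac{2 y}{2 y} = 2 y \frac{1}{2 y} = 1$)
$18 q{\left(-1 \right)} 83 = 18 \cdot 1 \cdot 83 = 18 \cdot 83 = 1494$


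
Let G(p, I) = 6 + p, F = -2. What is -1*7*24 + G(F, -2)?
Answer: -164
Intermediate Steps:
-1*7*24 + G(F, -2) = -1*7*24 + (6 - 2) = -7*24 + 4 = -168 + 4 = -164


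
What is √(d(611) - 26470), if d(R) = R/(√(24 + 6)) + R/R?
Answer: √(-23822100 + 18330*√30)/30 ≈ 162.35*I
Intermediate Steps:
d(R) = 1 + R*√30/30 (d(R) = R/(√30) + 1 = R*(√30/30) + 1 = R*√30/30 + 1 = 1 + R*√30/30)
√(d(611) - 26470) = √((1 + (1/30)*611*√30) - 26470) = √((1 + 611*√30/30) - 26470) = √(-26469 + 611*√30/30)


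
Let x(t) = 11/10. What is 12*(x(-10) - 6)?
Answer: -294/5 ≈ -58.800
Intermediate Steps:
x(t) = 11/10 (x(t) = 11*(⅒) = 11/10)
12*(x(-10) - 6) = 12*(11/10 - 6) = 12*(-49/10) = -294/5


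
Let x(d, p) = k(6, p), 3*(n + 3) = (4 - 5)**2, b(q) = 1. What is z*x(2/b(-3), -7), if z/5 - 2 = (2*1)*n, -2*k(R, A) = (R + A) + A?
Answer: -200/3 ≈ -66.667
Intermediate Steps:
k(R, A) = -A - R/2 (k(R, A) = -((R + A) + A)/2 = -((A + R) + A)/2 = -(R + 2*A)/2 = -A - R/2)
n = -8/3 (n = -3 + (4 - 5)**2/3 = -3 + (1/3)*(-1)**2 = -3 + (1/3)*1 = -3 + 1/3 = -8/3 ≈ -2.6667)
x(d, p) = -3 - p (x(d, p) = -p - 1/2*6 = -p - 3 = -3 - p)
z = -50/3 (z = 10 + 5*((2*1)*(-8/3)) = 10 + 5*(2*(-8/3)) = 10 + 5*(-16/3) = 10 - 80/3 = -50/3 ≈ -16.667)
z*x(2/b(-3), -7) = -50*(-3 - 1*(-7))/3 = -50*(-3 + 7)/3 = -50/3*4 = -200/3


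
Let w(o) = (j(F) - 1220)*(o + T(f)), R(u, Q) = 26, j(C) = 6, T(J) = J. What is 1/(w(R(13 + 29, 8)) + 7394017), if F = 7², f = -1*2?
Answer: 1/7364881 ≈ 1.3578e-7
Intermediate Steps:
f = -2
F = 49
w(o) = 2428 - 1214*o (w(o) = (6 - 1220)*(o - 2) = -1214*(-2 + o) = 2428 - 1214*o)
1/(w(R(13 + 29, 8)) + 7394017) = 1/((2428 - 1214*26) + 7394017) = 1/((2428 - 31564) + 7394017) = 1/(-29136 + 7394017) = 1/7364881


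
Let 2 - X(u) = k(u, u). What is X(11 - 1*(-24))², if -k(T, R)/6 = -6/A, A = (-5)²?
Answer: 196/625 ≈ 0.31360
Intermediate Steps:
A = 25
k(T, R) = 36/25 (k(T, R) = -(-36)/25 = -6*(-6/25) = 36/25)
X(u) = 14/25 (X(u) = 2 - 1*36/25 = 2 - 36/25 = 14/25)
X(11 - 1*(-24))² = (14/25)² = 196/625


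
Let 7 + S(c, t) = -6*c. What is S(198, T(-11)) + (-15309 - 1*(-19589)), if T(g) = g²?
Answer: 3085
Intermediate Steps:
S(c, t) = -7 - 6*c
S(198, T(-11)) + (-15309 - 1*(-19589)) = (-7 - 6*198) + (-15309 - 1*(-19589)) = (-7 - 1188) + (-15309 + 19589) = -1195 + 4280 = 3085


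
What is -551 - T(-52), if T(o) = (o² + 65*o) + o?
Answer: 177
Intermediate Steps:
T(o) = o² + 66*o
-551 - T(-52) = -551 - (-52)*(66 - 52) = -551 - (-52)*14 = -551 - 1*(-728) = -551 + 728 = 177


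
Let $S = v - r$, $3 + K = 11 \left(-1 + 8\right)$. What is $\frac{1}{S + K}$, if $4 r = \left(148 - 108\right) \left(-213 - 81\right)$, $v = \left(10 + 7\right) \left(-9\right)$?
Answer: $\frac{1}{2861} \approx 0.00034953$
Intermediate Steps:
$K = 74$ ($K = -3 + 11 \left(-1 + 8\right) = -3 + 11 \cdot 7 = -3 + 77 = 74$)
$v = -153$ ($v = 17 \left(-9\right) = -153$)
$r = -2940$ ($r = \frac{\left(148 - 108\right) \left(-213 - 81\right)}{4} = \frac{40 \left(-294\right)}{4} = \frac{1}{4} \left(-11760\right) = -2940$)
$S = 2787$ ($S = -153 - -2940 = -153 + 2940 = 2787$)
$\frac{1}{S + K} = \frac{1}{2787 + 74} = \frac{1}{2861}$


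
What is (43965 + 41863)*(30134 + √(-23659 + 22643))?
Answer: 2586340952 + 171656*I*√254 ≈ 2.5863e+9 + 2.7357e+6*I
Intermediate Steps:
(43965 + 41863)*(30134 + √(-23659 + 22643)) = 85828*(30134 + √(-1016)) = 85828*(30134 + 2*I*√254) = 2586340952 + 171656*I*√254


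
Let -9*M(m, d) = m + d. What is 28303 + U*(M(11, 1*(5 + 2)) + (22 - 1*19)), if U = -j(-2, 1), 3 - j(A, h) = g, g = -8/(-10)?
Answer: 141504/5 ≈ 28301.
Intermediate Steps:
g = 4/5 (g = -8*(-1/10) = 4/5 ≈ 0.80000)
j(A, h) = 11/5 (j(A, h) = 3 - 1*4/5 = 3 - 4/5 = 11/5)
U = -11/5 (U = -1*11/5 = -11/5 ≈ -2.2000)
M(m, d) = -d/9 - m/9 (M(m, d) = -(m + d)/9 = -(d + m)/9 = -d/9 - m/9)
28303 + U*(M(11, 1*(5 + 2)) + (22 - 1*19)) = 28303 - 11*((-(5 + 2)/9 - 1/9*11) + (22 - 1*19))/5 = 28303 - 11*((-7/9 - 11/9) + (22 - 19))/5 = 28303 - 11*((-1/9*7 - 11/9) + 3)/5 = 28303 - 11*((-7/9 - 11/9) + 3)/5 = 28303 - 11*(-2 + 3)/5 = 28303 - 11/5*1 = 28303 - 11/5 = 141504/5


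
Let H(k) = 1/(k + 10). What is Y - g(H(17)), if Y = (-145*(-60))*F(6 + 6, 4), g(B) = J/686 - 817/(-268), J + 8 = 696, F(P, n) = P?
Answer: 9596493177/91924 ≈ 1.0440e+5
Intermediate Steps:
J = 688 (J = -8 + 696 = 688)
H(k) = 1/(10 + k)
g(B) = 372423/91924 (g(B) = 688/686 - 817/(-268) = 688*(1/686) - 817*(-1/268) = 344/343 + 817/268 = 372423/91924)
Y = 104400 (Y = (-145*(-60))*(6 + 6) = 8700*12 = 104400)
Y - g(H(17)) = 104400 - 1*372423/91924 = 104400 - 372423/91924 = 9596493177/91924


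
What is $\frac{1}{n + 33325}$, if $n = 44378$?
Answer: $\frac{1}{77703} \approx 1.287 \cdot 10^{-5}$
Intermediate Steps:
$\frac{1}{n + 33325} = \frac{1}{44378 + 33325} = \frac{1}{77703}$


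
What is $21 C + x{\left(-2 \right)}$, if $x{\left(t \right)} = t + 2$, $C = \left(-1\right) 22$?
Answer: $-462$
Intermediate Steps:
$C = -22$
$x{\left(t \right)} = 2 + t$
$21 C + x{\left(-2 \right)} = 21 \left(-22\right) + \left(2 - 2\right) = -462 + 0 = -462$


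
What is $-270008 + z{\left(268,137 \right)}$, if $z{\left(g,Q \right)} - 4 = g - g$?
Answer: $-270004$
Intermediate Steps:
$z{\left(g,Q \right)} = 4$ ($z{\left(g,Q \right)} = 4 + \left(g - g\right) = 4 + 0 = 4$)
$-270008 + z{\left(268,137 \right)} = -270008 + 4 = -270004$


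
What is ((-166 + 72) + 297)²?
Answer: 41209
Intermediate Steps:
((-166 + 72) + 297)² = (-94 + 297)² = 203² = 41209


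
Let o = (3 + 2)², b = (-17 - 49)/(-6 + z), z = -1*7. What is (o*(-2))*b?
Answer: -3300/13 ≈ -253.85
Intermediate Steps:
z = -7
b = 66/13 (b = (-17 - 49)/(-6 - 7) = -66/(-13) = -66*(-1/13) = 66/13 ≈ 5.0769)
o = 25 (o = 5² = 25)
(o*(-2))*b = (25*(-2))*(66/13) = -50*66/13 = -3300/13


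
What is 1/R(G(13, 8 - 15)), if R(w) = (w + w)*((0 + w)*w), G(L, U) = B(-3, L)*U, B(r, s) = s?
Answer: -1/1507142 ≈ -6.6351e-7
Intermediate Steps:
G(L, U) = L*U
R(w) = 2*w³ (R(w) = (2*w)*(w*w) = (2*w)*w² = 2*w³)
1/R(G(13, 8 - 15)) = 1/(2*(13*(8 - 15))³) = 1/(2*(13*(-7))³) = 1/(2*(-91)³) = 1/(2*(-753571)) = 1/(-1507142) = -1/1507142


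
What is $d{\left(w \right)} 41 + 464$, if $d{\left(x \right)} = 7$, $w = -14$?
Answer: $751$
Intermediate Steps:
$d{\left(w \right)} 41 + 464 = 7 \cdot 41 + 464 = 287 + 464 = 751$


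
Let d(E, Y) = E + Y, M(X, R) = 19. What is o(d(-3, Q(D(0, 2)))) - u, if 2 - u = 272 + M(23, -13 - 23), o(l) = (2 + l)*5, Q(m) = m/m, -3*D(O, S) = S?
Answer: 289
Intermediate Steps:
D(O, S) = -S/3
Q(m) = 1
o(l) = 10 + 5*l
u = -289 (u = 2 - (272 + 19) = 2 - 1*291 = 2 - 291 = -289)
o(d(-3, Q(D(0, 2)))) - u = (10 + 5*(-3 + 1)) - 1*(-289) = (10 + 5*(-2)) + 289 = (10 - 10) + 289 = 0 + 289 = 289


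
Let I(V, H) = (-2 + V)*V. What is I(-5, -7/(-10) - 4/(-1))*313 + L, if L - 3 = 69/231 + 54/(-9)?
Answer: 843327/77 ≈ 10952.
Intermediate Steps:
I(V, H) = V*(-2 + V)
L = -208/77 (L = 3 + (69/231 + 54/(-9)) = 3 + (69*(1/231) + 54*(-⅑)) = 3 + (23/77 - 6) = 3 - 439/77 = -208/77 ≈ -2.7013)
I(-5, -7/(-10) - 4/(-1))*313 + L = -5*(-2 - 5)*313 - 208/77 = -5*(-7)*313 - 208/77 = 35*313 - 208/77 = 10955 - 208/77 = 843327/77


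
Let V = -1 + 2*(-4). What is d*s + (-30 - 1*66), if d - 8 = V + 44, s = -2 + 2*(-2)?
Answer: -354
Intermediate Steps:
V = -9 (V = -1 - 8 = -9)
s = -6 (s = -2 - 4 = -6)
d = 43 (d = 8 + (-9 + 44) = 8 + 35 = 43)
d*s + (-30 - 1*66) = 43*(-6) + (-30 - 1*66) = -258 + (-30 - 66) = -258 - 96 = -354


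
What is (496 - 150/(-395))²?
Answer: 1537737796/6241 ≈ 2.4639e+5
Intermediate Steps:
(496 - 150/(-395))² = (496 - 150*(-1/395))² = (496 + 30/79)² = (39214/79)² = 1537737796/6241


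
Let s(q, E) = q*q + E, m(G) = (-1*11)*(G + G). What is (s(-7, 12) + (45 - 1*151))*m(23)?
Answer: 22770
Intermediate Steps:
m(G) = -22*G
s(q, E) = E + q² (s(q, E) = q² + E = E + q²)
(s(-7, 12) + (45 - 1*151))*m(23) = ((12 + (-7)²) + (45 - 1*151))*(-22*23) = ((12 + 49) + (45 - 151))*(-506) = (61 - 106)*(-506) = -45*(-506) = 22770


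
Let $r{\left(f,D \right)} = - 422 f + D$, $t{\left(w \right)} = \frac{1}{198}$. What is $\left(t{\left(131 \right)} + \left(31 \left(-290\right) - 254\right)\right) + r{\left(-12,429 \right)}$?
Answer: $- \frac{742697}{198} \approx -3751.0$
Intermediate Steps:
$t{\left(w \right)} = \frac{1}{198}$
$r{\left(f,D \right)} = D - 422 f$
$\left(t{\left(131 \right)} + \left(31 \left(-290\right) - 254\right)\right) + r{\left(-12,429 \right)} = \left(\frac{1}{198} + \left(31 \left(-290\right) - 254\right)\right) + \left(429 - -5064\right) = \left(\frac{1}{198} - 9244\right) + \left(429 + 5064\right) = \left(\frac{1}{198} - 9244\right) + 5493 = - \frac{1830311}{198} + 5493 = - \frac{742697}{198}$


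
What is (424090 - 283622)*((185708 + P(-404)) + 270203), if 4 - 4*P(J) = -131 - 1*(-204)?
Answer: 64038483275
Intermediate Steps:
P(J) = -69/4 (P(J) = 1 - (-131 - 1*(-204))/4 = 1 - (-131 + 204)/4 = 1 - ¼*73 = 1 - 73/4 = -69/4)
(424090 - 283622)*((185708 + P(-404)) + 270203) = (424090 - 283622)*((185708 - 69/4) + 270203) = 140468*(742763/4 + 270203) = 140468*(1823575/4) = 64038483275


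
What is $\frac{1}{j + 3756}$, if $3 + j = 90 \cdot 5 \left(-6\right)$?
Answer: $\frac{1}{1053} \approx 0.00094967$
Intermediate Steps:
$j = -2703$ ($j = -3 + 90 \cdot 5 \left(-6\right) = -3 + 90 \left(-30\right) = -3 - 2700 = -2703$)
$\frac{1}{j + 3756} = \frac{1}{-2703 + 3756} = \frac{1}{1053}$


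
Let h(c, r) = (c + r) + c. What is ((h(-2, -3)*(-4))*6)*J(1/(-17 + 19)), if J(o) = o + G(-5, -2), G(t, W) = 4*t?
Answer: -3276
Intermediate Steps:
h(c, r) = r + 2*c
J(o) = -20 + o (J(o) = o + 4*(-5) = o - 20 = -20 + o)
((h(-2, -3)*(-4))*6)*J(1/(-17 + 19)) = (((-3 + 2*(-2))*(-4))*6)*(-20 + 1/(-17 + 19)) = (((-3 - 4)*(-4))*6)*(-20 + 1/2) = (-7*(-4)*6)*(-20 + ½) = (28*6)*(-39/2) = 168*(-39/2) = -3276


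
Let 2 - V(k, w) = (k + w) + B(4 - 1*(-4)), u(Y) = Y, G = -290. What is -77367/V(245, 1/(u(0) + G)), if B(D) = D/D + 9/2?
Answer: 11218215/36032 ≈ 311.34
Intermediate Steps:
B(D) = 11/2 (B(D) = 1 + 9*(½) = 1 + 9/2 = 11/2)
V(k, w) = -7/2 - k - w (V(k, w) = 2 - ((k + w) + 11/2) = 2 - (11/2 + k + w) = 2 + (-11/2 - k - w) = -7/2 - k - w)
-77367/V(245, 1/(u(0) + G)) = -77367/(-7/2 - 1*245 - 1/(0 - 290)) = -77367/(-7/2 - 245 - 1/(-290)) = -77367/(-7/2 - 245 - 1*(-1/290)) = -77367/(-7/2 - 245 + 1/290) = -77367/(-36032/145) = -77367*(-145/36032) = 11218215/36032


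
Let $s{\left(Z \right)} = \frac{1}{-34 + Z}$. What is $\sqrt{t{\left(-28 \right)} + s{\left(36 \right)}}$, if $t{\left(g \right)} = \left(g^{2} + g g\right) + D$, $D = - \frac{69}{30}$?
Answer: $\frac{\sqrt{39155}}{5} \approx 39.575$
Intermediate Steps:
$D = - \frac{23}{10}$ ($D = \left(-69\right) \frac{1}{30} = - \frac{23}{10} \approx -2.3$)
$t{\left(g \right)} = - \frac{23}{10} + 2 g^{2}$ ($t{\left(g \right)} = \left(g^{2} + g g\right) - \frac{23}{10} = \left(g^{2} + g^{2}\right) - \frac{23}{10} = 2 g^{2} - \frac{23}{10} = - \frac{23}{10} + 2 g^{2}$)
$\sqrt{t{\left(-28 \right)} + s{\left(36 \right)}} = \sqrt{\left(- \frac{23}{10} + 2 \left(-28\right)^{2}\right) + \frac{1}{-34 + 36}} = \sqrt{\left(- \frac{23}{10} + 2 \cdot 784\right) + \frac{1}{2}} = \sqrt{\left(- \frac{23}{10} + 1568\right) + \frac{1}{2}} = \sqrt{\frac{15657}{10} + \frac{1}{2}} = \sqrt{\frac{7831}{5}} = \frac{\sqrt{39155}}{5}$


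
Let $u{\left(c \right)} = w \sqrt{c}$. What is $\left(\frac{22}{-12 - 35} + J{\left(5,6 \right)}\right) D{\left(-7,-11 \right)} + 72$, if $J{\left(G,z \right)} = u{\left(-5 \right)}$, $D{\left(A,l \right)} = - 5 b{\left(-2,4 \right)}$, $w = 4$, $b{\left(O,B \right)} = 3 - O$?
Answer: $\frac{3934}{47} - 100 i \sqrt{5} \approx 83.702 - 223.61 i$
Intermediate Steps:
$u{\left(c \right)} = 4 \sqrt{c}$
$D{\left(A,l \right)} = -25$ ($D{\left(A,l \right)} = - 5 \left(3 - -2\right) = - 5 \left(3 + 2\right) = \left(-5\right) 5 = -25$)
$J{\left(G,z \right)} = 4 i \sqrt{5}$ ($J{\left(G,z \right)} = 4 \sqrt{-5} = 4 i \sqrt{5}$)
$\left(\frac{22}{-12 - 35} + J{\left(5,6 \right)}\right) D{\left(-7,-11 \right)} + 72 = \left(\frac{22}{-12 - 35} + 4 i \sqrt{5}\right) \left(-25\right) + 72 = \left(\frac{22}{-47} + 4 i \sqrt{5}\right) \left(-25\right) + 72 = \left(22 \left(- \frac{1}{47}\right) + 4 i \sqrt{5}\right) \left(-25\right) + 72 = \left(- \frac{22}{47} + 4 i \sqrt{5}\right) \left(-25\right) + 72 = \left(\frac{550}{47} - 100 i \sqrt{5}\right) + 72 = \frac{3934}{47} - 100 i \sqrt{5}$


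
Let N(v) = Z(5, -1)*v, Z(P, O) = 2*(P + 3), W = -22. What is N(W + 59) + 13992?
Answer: 14584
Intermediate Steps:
Z(P, O) = 6 + 2*P (Z(P, O) = 2*(3 + P) = 6 + 2*P)
N(v) = 16*v (N(v) = (6 + 2*5)*v = (6 + 10)*v = 16*v)
N(W + 59) + 13992 = 16*(-22 + 59) + 13992 = 16*37 + 13992 = 592 + 13992 = 14584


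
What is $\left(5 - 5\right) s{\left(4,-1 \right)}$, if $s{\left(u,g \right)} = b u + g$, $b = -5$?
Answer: $0$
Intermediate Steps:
$s{\left(u,g \right)} = g - 5 u$ ($s{\left(u,g \right)} = - 5 u + g = g - 5 u$)
$\left(5 - 5\right) s{\left(4,-1 \right)} = \left(5 - 5\right) \left(-1 - 20\right) = 0 \left(-1 - 20\right) = 0 \left(-21\right) = 0$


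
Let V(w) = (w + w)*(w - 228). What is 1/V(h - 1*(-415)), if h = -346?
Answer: -1/21942 ≈ -4.5575e-5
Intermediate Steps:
V(w) = 2*w*(-228 + w) (V(w) = (2*w)*(-228 + w) = 2*w*(-228 + w))
1/V(h - 1*(-415)) = 1/(2*(-346 - 1*(-415))*(-228 + (-346 - 1*(-415)))) = 1/(2*(-346 + 415)*(-228 + (-346 + 415))) = 1/(2*69*(-228 + 69)) = 1/(2*69*(-159)) = 1/(-21942) = -1/21942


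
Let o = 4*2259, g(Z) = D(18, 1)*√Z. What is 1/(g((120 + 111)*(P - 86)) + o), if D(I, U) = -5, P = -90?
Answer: 753/6888808 + 55*I*√21/20666424 ≈ 0.00010931 + 1.2196e-5*I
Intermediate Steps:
g(Z) = -5*√Z
o = 9036
1/(g((120 + 111)*(P - 86)) + o) = 1/(-5*√(-90 - 86)*√(120 + 111) + 9036) = 1/(-5*44*I*√21 + 9036) = 1/(-220*I*√21 + 9036) = 1/(9036 - 220*I*√21)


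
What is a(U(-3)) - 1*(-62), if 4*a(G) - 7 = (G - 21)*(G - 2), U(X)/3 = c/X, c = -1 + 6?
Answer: 437/4 ≈ 109.25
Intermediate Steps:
c = 5
U(X) = 15/X (U(X) = 3*(5/X) = 15/X)
a(G) = 7/4 + (-21 + G)*(-2 + G)/4 (a(G) = 7/4 + ((G - 21)*(G - 2))/4 = 7/4 + ((-21 + G)*(-2 + G))/4 = 7/4 + (-21 + G)*(-2 + G)/4)
a(U(-3)) - 1*(-62) = (49/4 - 345/(4*(-3)) + (15/(-3))**2/4) - 1*(-62) = (49/4 - 345*(-1)/(4*3) + (15*(-1/3))**2/4) + 62 = (49/4 - 23/4*(-5) + (1/4)*(-5)**2) + 62 = (49/4 + 115/4 + (1/4)*25) + 62 = (49/4 + 115/4 + 25/4) + 62 = 189/4 + 62 = 437/4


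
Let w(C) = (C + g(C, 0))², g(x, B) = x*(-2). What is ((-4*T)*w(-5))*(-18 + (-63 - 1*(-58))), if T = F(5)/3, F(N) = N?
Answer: 11500/3 ≈ 3833.3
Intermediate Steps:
g(x, B) = -2*x
w(C) = C² (w(C) = (C - 2*C)² = (-C)² = C²)
T = 5/3 ≈ 1.6667
((-4*T)*w(-5))*(-18 + (-63 - 1*(-58))) = (-4*5/3*(-5)²)*(-18 + (-63 - 1*(-58))) = (-20/3*25)*(-18 + (-63 + 58)) = -500*(-18 - 5)/3 = -500/3*(-23) = 11500/3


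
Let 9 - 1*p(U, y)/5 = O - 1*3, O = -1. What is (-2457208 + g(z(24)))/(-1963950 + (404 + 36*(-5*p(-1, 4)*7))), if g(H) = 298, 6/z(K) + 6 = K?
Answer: 1228455/1022723 ≈ 1.2012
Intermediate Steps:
z(K) = 6/(-6 + K)
p(U, y) = 65 (p(U, y) = 45 - 5*(-1 - 1*3) = 45 - 5*(-1 - 3) = 45 - 5*(-4) = 45 + 20 = 65)
(-2457208 + g(z(24)))/(-1963950 + (404 + 36*(-5*p(-1, 4)*7))) = (-2457208 + 298)/(-1963950 + (404 + 36*(-5*65*7))) = -2456910/(-1963950 + (404 + 36*(-325*7))) = -2456910/(-1963950 + (404 + 36*(-2275))) = -2456910/(-1963950 + (404 - 81900)) = -2456910/(-1963950 - 81496) = -2456910/(-2045446) = -2456910*(-1/2045446) = 1228455/1022723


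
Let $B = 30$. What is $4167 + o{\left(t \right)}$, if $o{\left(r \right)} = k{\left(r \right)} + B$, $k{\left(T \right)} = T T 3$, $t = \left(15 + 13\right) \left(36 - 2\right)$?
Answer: $2723109$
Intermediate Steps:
$t = 952$ ($t = 28 \cdot 34 = 952$)
$k{\left(T \right)} = 3 T^{2}$ ($k{\left(T \right)} = T^{2} \cdot 3 = 3 T^{2}$)
$o{\left(r \right)} = 30 + 3 r^{2}$ ($o{\left(r \right)} = 3 r^{2} + 30 = 30 + 3 r^{2}$)
$4167 + o{\left(t \right)} = 4167 + \left(30 + 3 \cdot 952^{2}\right) = 4167 + \left(30 + 3 \cdot 906304\right) = 4167 + \left(30 + 2718912\right) = 4167 + 2718942 = 2723109$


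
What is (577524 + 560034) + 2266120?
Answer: 3403678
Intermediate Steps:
(577524 + 560034) + 2266120 = 1137558 + 2266120 = 3403678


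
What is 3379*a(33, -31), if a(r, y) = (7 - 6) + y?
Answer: -101370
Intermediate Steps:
a(r, y) = 1 + y
3379*a(33, -31) = 3379*(1 - 31) = 3379*(-30) = -101370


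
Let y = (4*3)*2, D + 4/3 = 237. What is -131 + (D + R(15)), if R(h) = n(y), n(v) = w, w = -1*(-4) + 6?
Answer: 344/3 ≈ 114.67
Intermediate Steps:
D = 707/3 (D = -4/3 + 237 = 707/3 ≈ 235.67)
w = 10 (w = 4 + 6 = 10)
y = 24 (y = 12*2 = 24)
n(v) = 10
R(h) = 10
-131 + (D + R(15)) = -131 + (707/3 + 10) = -131 + 737/3 = 344/3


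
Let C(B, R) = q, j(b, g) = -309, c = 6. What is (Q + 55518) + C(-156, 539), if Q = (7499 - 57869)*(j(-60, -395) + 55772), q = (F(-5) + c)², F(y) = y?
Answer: -2793615791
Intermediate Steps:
q = 1 (q = (-5 + 6)² = 1² = 1)
C(B, R) = 1
Q = -2793671310 (Q = (7499 - 57869)*(-309 + 55772) = -50370*55463 = -2793671310)
(Q + 55518) + C(-156, 539) = (-2793671310 + 55518) + 1 = -2793615792 + 1 = -2793615791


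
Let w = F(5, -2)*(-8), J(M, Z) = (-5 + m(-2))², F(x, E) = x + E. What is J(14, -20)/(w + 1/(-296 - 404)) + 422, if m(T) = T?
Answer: 7055722/16801 ≈ 419.96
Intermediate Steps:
F(x, E) = E + x
J(M, Z) = 49 (J(M, Z) = (-5 - 2)² = (-7)² = 49)
w = -24 (w = (-2 + 5)*(-8) = 3*(-8) = -24)
J(14, -20)/(w + 1/(-296 - 404)) + 422 = 49/(-24 + 1/(-296 - 404)) + 422 = 49/(-24 + 1/(-700)) + 422 = 49/(-24 - 1/700) + 422 = 49/(-16801/700) + 422 = 49*(-700/16801) + 422 = -34300/16801 + 422 = 7055722/16801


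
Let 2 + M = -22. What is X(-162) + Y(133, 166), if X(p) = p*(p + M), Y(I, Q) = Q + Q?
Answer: 30464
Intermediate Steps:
M = -24 (M = -2 - 22 = -24)
Y(I, Q) = 2*Q
X(p) = p*(-24 + p) (X(p) = p*(p - 24) = p*(-24 + p))
X(-162) + Y(133, 166) = -162*(-24 - 162) + 2*166 = -162*(-186) + 332 = 30132 + 332 = 30464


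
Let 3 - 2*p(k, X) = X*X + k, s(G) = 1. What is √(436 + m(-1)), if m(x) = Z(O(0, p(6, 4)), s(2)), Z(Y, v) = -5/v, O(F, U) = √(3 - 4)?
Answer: √431 ≈ 20.761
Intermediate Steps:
p(k, X) = 3/2 - k/2 - X²/2 (p(k, X) = 3/2 - (X*X + k)/2 = 3/2 - (X² + k)/2 = 3/2 - (k + X²)/2 = 3/2 + (-k/2 - X²/2) = 3/2 - k/2 - X²/2)
O(F, U) = I (O(F, U) = √(-1) = I)
m(x) = -5 (m(x) = -5/1 = -5*1 = -5)
√(436 + m(-1)) = √(436 - 5) = √431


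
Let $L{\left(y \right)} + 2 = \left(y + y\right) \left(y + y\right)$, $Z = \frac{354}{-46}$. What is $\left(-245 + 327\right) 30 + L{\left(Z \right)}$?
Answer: $\frac{1425598}{529} \approx 2694.9$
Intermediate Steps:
$Z = - \frac{177}{23}$ ($Z = 354 \left(- \frac{1}{46}\right) = - \frac{177}{23} \approx -7.6956$)
$L{\left(y \right)} = -2 + 4 y^{2}$ ($L{\left(y \right)} = -2 + \left(y + y\right) \left(y + y\right) = -2 + 2 y 2 y = -2 + 4 y^{2}$)
$\left(-245 + 327\right) 30 + L{\left(Z \right)} = \left(-245 + 327\right) 30 - \left(2 - 4 \left(- \frac{177}{23}\right)^{2}\right) = 82 \cdot 30 + \left(-2 + 4 \cdot \frac{31329}{529}\right) = 2460 + \left(-2 + \frac{125316}{529}\right) = 2460 + \frac{124258}{529} = \frac{1425598}{529}$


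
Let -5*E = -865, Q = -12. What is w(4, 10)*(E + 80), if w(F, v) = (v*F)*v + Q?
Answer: 98164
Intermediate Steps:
E = 173 (E = -1/5*(-865) = 173)
w(F, v) = -12 + F*v**2 (w(F, v) = (v*F)*v - 12 = (F*v)*v - 12 = F*v**2 - 12 = -12 + F*v**2)
w(4, 10)*(E + 80) = (-12 + 4*10**2)*(173 + 80) = (-12 + 4*100)*253 = (-12 + 400)*253 = 388*253 = 98164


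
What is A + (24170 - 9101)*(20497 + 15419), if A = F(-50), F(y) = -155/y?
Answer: 5412182071/10 ≈ 5.4122e+8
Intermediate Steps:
A = 31/10 (A = -155/(-50) = -155*(-1/50) = 31/10 ≈ 3.1000)
A + (24170 - 9101)*(20497 + 15419) = 31/10 + (24170 - 9101)*(20497 + 15419) = 31/10 + 15069*35916 = 31/10 + 541218204 = 5412182071/10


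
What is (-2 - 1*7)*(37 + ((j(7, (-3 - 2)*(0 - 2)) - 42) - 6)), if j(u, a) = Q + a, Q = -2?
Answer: 27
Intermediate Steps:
j(u, a) = -2 + a
(-2 - 1*7)*(37 + ((j(7, (-3 - 2)*(0 - 2)) - 42) - 6)) = (-2 - 1*7)*(37 + (((-2 + (-3 - 2)*(0 - 2)) - 42) - 6)) = (-2 - 7)*(37 + (((-2 - 5*(-2)) - 42) - 6)) = -9*(37 + (((-2 + 10) - 42) - 6)) = -9*(37 + ((8 - 42) - 6)) = -9*(37 + (-34 - 6)) = -9*(37 - 40) = -9*(-3) = 27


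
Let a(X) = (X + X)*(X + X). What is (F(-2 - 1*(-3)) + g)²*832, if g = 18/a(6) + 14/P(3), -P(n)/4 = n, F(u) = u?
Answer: 13/9 ≈ 1.4444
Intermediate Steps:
a(X) = 4*X² (a(X) = (2*X)*(2*X) = 4*X²)
P(n) = -4*n
g = -25/24 (g = 18/((4*6²)) + 14/((-4*3)) = 18/((4*36)) + 14/(-12) = 18/144 + 14*(-1/12) = 18*(1/144) - 7/6 = ⅛ - 7/6 = -25/24 ≈ -1.0417)
(F(-2 - 1*(-3)) + g)²*832 = ((-2 - 1*(-3)) - 25/24)²*832 = ((-2 + 3) - 25/24)²*832 = (1 - 25/24)²*832 = (-1/24)²*832 = (1/576)*832 = 13/9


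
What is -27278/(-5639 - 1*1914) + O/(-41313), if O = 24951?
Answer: 312827037/104012363 ≈ 3.0076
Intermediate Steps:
-27278/(-5639 - 1*1914) + O/(-41313) = -27278/(-5639 - 1*1914) + 24951/(-41313) = -27278/(-5639 - 1914) + 24951*(-1/41313) = -27278/(-7553) - 8317/13771 = -27278*(-1/7553) - 8317/13771 = 27278/7553 - 8317/13771 = 312827037/104012363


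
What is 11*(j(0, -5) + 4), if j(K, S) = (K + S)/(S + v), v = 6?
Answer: -11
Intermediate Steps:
j(K, S) = (K + S)/(6 + S) (j(K, S) = (K + S)/(S + 6) = (K + S)/(6 + S))
11*(j(0, -5) + 4) = 11*((0 - 5)/(6 - 5) + 4) = 11*(-5/1 + 4) = 11*(1*(-5) + 4) = 11*(-5 + 4) = 11*(-1) = -11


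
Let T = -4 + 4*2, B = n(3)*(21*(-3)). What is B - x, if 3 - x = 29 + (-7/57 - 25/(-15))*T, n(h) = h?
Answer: -8939/57 ≈ -156.82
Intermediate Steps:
B = -189 (B = 3*(21*(-3)) = 3*(-63) = -189)
T = 4 (T = -4 + 8 = 4)
x = -1834/57 (x = 3 - (29 + (-7/57 - 25/(-15))*4) = 3 - (29 + (-7*1/57 - 25*(-1/15))*4) = 3 - (29 + (-7/57 + 5/3)*4) = 3 - (29 + (88/57)*4) = 3 - (29 + 352/57) = 3 - 1*2005/57 = 3 - 2005/57 = -1834/57 ≈ -32.175)
B - x = -189 - 1*(-1834/57) = -189 + 1834/57 = -8939/57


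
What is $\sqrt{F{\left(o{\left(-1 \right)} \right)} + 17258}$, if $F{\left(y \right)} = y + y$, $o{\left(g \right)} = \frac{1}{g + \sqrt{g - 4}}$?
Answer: $\sqrt{17258 - \frac{2}{1 - i \sqrt{5}}} \approx 131.37 - 0.003 i$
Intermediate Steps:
$o{\left(g \right)} = \frac{1}{g + \sqrt{-4 + g}}$
$F{\left(y \right)} = 2 y$
$\sqrt{F{\left(o{\left(-1 \right)} \right)} + 17258} = \sqrt{\frac{2}{-1 + \sqrt{-4 - 1}} + 17258} = \sqrt{\frac{2}{-1 + \sqrt{-5}} + 17258} = \sqrt{\frac{2}{-1 + i \sqrt{5}} + 17258} = \sqrt{17258 + \frac{2}{-1 + i \sqrt{5}}}$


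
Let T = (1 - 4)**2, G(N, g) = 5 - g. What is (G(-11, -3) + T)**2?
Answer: 289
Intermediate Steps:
T = 9 (T = (-3)**2 = 9)
(G(-11, -3) + T)**2 = ((5 - 1*(-3)) + 9)**2 = ((5 + 3) + 9)**2 = (8 + 9)**2 = 17**2 = 289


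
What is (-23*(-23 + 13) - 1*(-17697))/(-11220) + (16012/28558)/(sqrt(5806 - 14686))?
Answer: -17927/11220 - 4003*I*sqrt(555)/15849690 ≈ -1.5978 - 0.0059499*I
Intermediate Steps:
(-23*(-23 + 13) - 1*(-17697))/(-11220) + (16012/28558)/(sqrt(5806 - 14686)) = (-23*(-10) + 17697)*(-1/11220) + (16012*(1/28558))/(sqrt(-8880)) = (230 + 17697)*(-1/11220) + 8006/(14279*((4*I*sqrt(555)))) = 17927*(-1/11220) + 8006*(-I*sqrt(555)/2220)/14279 = -17927/11220 - 4003*I*sqrt(555)/15849690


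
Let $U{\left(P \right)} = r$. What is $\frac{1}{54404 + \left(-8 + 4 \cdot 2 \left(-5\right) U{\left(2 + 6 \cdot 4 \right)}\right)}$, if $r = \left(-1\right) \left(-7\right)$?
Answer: $\frac{1}{54116} \approx 1.8479 \cdot 10^{-5}$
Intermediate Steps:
$r = 7$
$U{\left(P \right)} = 7$
$\frac{1}{54404 + \left(-8 + 4 \cdot 2 \left(-5\right) U{\left(2 + 6 \cdot 4 \right)}\right)} = \frac{1}{54404 + \left(-8 + 4 \cdot 2 \left(-5\right) 7\right)} = \frac{1}{54404 + \left(-8 + 8 \left(-5\right) 7\right)} = \frac{1}{54404 - 288} = \frac{1}{54116}$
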